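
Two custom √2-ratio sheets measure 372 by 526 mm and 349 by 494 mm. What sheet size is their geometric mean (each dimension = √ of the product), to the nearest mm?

360 × 510 mm

Short side: √(372 · 349) = √129828 ≈ 360.3 → 360 mm
Long side: √(526 · 494) = √259844 ≈ 509.7 → 510 mm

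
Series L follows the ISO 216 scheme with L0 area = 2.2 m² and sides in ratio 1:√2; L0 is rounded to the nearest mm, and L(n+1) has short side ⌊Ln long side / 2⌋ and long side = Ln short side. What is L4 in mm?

Let L0's short side be w mm. w · w√2 = 2.2 m² = 2,200,000 mm², so w ≈ 1247.3 mm and w√2 ≈ 1763.9 mm → L0 = 1247 × 1764 mm.
L1: ⌊1764/2⌋ × 1247 = 882 × 1247 mm
L2: ⌊1247/2⌋ × 882 = 623 × 882 mm
L3: ⌊882/2⌋ × 623 = 441 × 623 mm
L4: ⌊623/2⌋ × 441 = 311 × 441 mm

311 × 441 mm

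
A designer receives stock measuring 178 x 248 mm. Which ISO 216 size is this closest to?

Aspect ratio 248/178 ≈ 1.393 (ISO target is √2 ≈ 1.414).
In the B-series (B0 = 1000 × 1414 mm): B5 = 176 × 250 mm.
Off by 4 mm total — nearest standard size.

B5 (176 × 250 mm)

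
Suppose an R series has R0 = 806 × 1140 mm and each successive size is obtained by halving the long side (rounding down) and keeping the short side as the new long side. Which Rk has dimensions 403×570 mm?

R0: 806 × 1140 mm
R1: 570 × 806 mm
R2: 403 × 570 mm
R3: 285 × 403 mm
→ matches R2.

R2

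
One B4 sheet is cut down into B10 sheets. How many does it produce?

64

B4 = 250 × 353 mm; B10 = 31 × 44 mm.
Each halving step doubles the count; 6 steps from B4 to B10.
2^6 = 64.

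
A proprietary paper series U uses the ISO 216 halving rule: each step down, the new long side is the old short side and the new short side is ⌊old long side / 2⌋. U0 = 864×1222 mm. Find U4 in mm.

U1: ⌊1222/2⌋ × 864 = 611 × 864 mm
U2: ⌊864/2⌋ × 611 = 432 × 611 mm
U3: ⌊611/2⌋ × 432 = 305 × 432 mm
U4: ⌊432/2⌋ × 305 = 216 × 305 mm

216 × 305 mm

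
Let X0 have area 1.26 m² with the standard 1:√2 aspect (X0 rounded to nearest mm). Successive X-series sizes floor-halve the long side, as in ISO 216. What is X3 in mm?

Let X0's short side be w mm. w · w√2 = 1.26 m² = 1,260,000 mm², so w ≈ 943.9 mm and w√2 ≈ 1334.9 mm → X0 = 944 × 1335 mm.
X1: ⌊1335/2⌋ × 944 = 667 × 944 mm
X2: ⌊944/2⌋ × 667 = 472 × 667 mm
X3: ⌊667/2⌋ × 472 = 333 × 472 mm

333 × 472 mm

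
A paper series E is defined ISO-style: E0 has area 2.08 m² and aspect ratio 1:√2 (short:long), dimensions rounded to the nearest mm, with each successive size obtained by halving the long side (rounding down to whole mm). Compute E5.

Let E0's short side be w mm. w · w√2 = 2.08 m² = 2,080,000 mm², so w ≈ 1212.8 mm and w√2 ≈ 1715.1 mm → E0 = 1213 × 1715 mm.
E1: ⌊1715/2⌋ × 1213 = 857 × 1213 mm
E2: ⌊1213/2⌋ × 857 = 606 × 857 mm
E3: ⌊857/2⌋ × 606 = 428 × 606 mm
E4: ⌊606/2⌋ × 428 = 303 × 428 mm
E5: ⌊428/2⌋ × 303 = 214 × 303 mm

214 × 303 mm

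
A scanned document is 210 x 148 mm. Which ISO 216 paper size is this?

A5 (148 × 210 mm)

Aspect ratio 210/148 ≈ 1.419 — close to the ISO √2 ≈ 1.414.
In the A-series (A0 area = 1 m²): A5 = 148 × 210 mm.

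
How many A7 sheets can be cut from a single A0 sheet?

128

Each ISO step halves the sheet: 1 × A0 → 2 × A1 → 4 × A2 → 8 × A3 → …
From A0 to A7 is 7 halving steps: 2^7 = 128.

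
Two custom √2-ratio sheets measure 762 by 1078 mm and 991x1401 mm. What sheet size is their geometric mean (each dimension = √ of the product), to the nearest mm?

869 × 1229 mm

Short side: √(762 · 991) = √755142 ≈ 869.0 → 869 mm
Long side: √(1078 · 1401) = √1510278 ≈ 1228.9 → 1229 mm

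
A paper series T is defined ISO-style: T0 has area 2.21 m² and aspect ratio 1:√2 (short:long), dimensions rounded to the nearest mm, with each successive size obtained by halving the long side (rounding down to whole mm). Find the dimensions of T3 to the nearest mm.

Let T0's short side be w mm. w · w√2 = 2.21 m² = 2,210,000 mm², so w ≈ 1250.1 mm and w√2 ≈ 1767.9 mm → T0 = 1250 × 1768 mm.
T1: ⌊1768/2⌋ × 1250 = 884 × 1250 mm
T2: ⌊1250/2⌋ × 884 = 625 × 884 mm
T3: ⌊884/2⌋ × 625 = 442 × 625 mm

442 × 625 mm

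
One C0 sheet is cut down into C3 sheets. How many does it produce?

8

Each ISO step halves the sheet: 1 × C0 → 2 × C1 → 4 × C2 → 8 × C3
From C0 to C3 is 3 halving steps: 2^3 = 8.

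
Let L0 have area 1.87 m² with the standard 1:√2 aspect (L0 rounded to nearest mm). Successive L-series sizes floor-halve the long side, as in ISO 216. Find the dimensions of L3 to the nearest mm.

Let L0's short side be w mm. w · w√2 = 1.87 m² = 1,870,000 mm², so w ≈ 1149.9 mm and w√2 ≈ 1626.2 mm → L0 = 1150 × 1626 mm.
L1: ⌊1626/2⌋ × 1150 = 813 × 1150 mm
L2: ⌊1150/2⌋ × 813 = 575 × 813 mm
L3: ⌊813/2⌋ × 575 = 406 × 575 mm

406 × 575 mm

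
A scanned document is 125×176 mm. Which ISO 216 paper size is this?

Aspect ratio 176/125 ≈ 1.408 — close to the ISO √2 ≈ 1.414.
In the B-series (B0 = 1000 × 1414 mm): B6 = 125 × 176 mm.

B6 (125 × 176 mm)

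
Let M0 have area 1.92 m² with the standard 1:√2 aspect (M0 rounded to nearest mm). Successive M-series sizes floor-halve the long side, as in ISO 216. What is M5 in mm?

Let M0's short side be w mm. w · w√2 = 1.92 m² = 1,920,000 mm², so w ≈ 1165.2 mm and w√2 ≈ 1647.8 mm → M0 = 1165 × 1648 mm.
M1: ⌊1648/2⌋ × 1165 = 824 × 1165 mm
M2: ⌊1165/2⌋ × 824 = 582 × 824 mm
M3: ⌊824/2⌋ × 582 = 412 × 582 mm
M4: ⌊582/2⌋ × 412 = 291 × 412 mm
M5: ⌊412/2⌋ × 291 = 206 × 291 mm

206 × 291 mm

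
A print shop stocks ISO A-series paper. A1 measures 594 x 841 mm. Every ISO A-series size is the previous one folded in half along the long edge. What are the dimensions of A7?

A2: ⌊841/2⌋ × 594 = 420 × 594 mm
A3: ⌊594/2⌋ × 420 = 297 × 420 mm
A4: ⌊420/2⌋ × 297 = 210 × 297 mm
A5: ⌊297/2⌋ × 210 = 148 × 210 mm
A6: ⌊210/2⌋ × 148 = 105 × 148 mm
A7: ⌊148/2⌋ × 105 = 74 × 105 mm

74 × 105 mm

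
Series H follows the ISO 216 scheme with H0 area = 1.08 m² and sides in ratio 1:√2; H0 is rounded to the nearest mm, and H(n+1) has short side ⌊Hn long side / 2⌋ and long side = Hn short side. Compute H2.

437 × 618 mm

Let H0's short side be w mm. w · w√2 = 1.08 m² = 1,080,000 mm², so w ≈ 873.9 mm and w√2 ≈ 1235.9 mm → H0 = 874 × 1236 mm.
H1: ⌊1236/2⌋ × 874 = 618 × 874 mm
H2: ⌊874/2⌋ × 618 = 437 × 618 mm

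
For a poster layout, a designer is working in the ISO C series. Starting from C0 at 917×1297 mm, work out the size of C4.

C1: ⌊1297/2⌋ × 917 = 648 × 917 mm
C2: ⌊917/2⌋ × 648 = 458 × 648 mm
C3: ⌊648/2⌋ × 458 = 324 × 458 mm
C4: ⌊458/2⌋ × 324 = 229 × 324 mm

229 × 324 mm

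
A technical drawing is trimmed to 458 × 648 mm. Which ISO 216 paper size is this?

Aspect ratio 648/458 ≈ 1.415 — close to the ISO √2 ≈ 1.414.
In the C-series (envelope sizes, between A and B): C2 = 458 × 648 mm.

C2 (458 × 648 mm)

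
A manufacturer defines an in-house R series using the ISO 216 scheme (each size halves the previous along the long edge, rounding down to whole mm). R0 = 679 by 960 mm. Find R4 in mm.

R1: ⌊960/2⌋ × 679 = 480 × 679 mm
R2: ⌊679/2⌋ × 480 = 339 × 480 mm
R3: ⌊480/2⌋ × 339 = 240 × 339 mm
R4: ⌊339/2⌋ × 240 = 169 × 240 mm

169 × 240 mm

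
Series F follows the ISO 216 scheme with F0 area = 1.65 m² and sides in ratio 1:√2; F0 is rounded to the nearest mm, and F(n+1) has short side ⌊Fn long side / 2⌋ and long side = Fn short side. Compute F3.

382 × 540 mm

Let F0's short side be w mm. w · w√2 = 1.65 m² = 1,650,000 mm², so w ≈ 1080.2 mm and w√2 ≈ 1527.6 mm → F0 = 1080 × 1528 mm.
F1: ⌊1528/2⌋ × 1080 = 764 × 1080 mm
F2: ⌊1080/2⌋ × 764 = 540 × 764 mm
F3: ⌊764/2⌋ × 540 = 382 × 540 mm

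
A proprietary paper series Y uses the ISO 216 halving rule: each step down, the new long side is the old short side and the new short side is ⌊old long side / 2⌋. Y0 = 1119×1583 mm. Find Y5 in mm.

197 × 279 mm

Y1: ⌊1583/2⌋ × 1119 = 791 × 1119 mm
Y2: ⌊1119/2⌋ × 791 = 559 × 791 mm
Y3: ⌊791/2⌋ × 559 = 395 × 559 mm
Y4: ⌊559/2⌋ × 395 = 279 × 395 mm
Y5: ⌊395/2⌋ × 279 = 197 × 279 mm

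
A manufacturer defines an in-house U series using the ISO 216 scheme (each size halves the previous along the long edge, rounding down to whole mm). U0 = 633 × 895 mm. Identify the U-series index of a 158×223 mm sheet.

U0: 633 × 895 mm
U1: 447 × 633 mm
U2: 316 × 447 mm
U3: 223 × 316 mm
U4: 158 × 223 mm
U5: 111 × 158 mm
→ matches U4.

U4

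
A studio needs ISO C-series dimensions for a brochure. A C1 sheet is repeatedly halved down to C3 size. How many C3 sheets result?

4

Each ISO step halves the sheet: 1 × C1 → 2 × C2 → 4 × C3
From C1 to C3 is 2 halving steps: 2^2 = 4.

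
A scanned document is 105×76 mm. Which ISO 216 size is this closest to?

Aspect ratio 105/76 ≈ 1.382 (ISO target is √2 ≈ 1.414).
In the A-series (A0 area = 1 m²): A7 = 74 × 105 mm.
Off by 2 mm total — nearest standard size.

A7 (74 × 105 mm)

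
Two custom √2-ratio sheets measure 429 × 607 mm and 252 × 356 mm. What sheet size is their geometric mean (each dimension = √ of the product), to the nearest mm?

329 × 465 mm

Short side: √(429 · 252) = √108108 ≈ 328.8 → 329 mm
Long side: √(607 · 356) = √216092 ≈ 464.9 → 465 mm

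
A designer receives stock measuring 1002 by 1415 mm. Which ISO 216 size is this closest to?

Aspect ratio 1415/1002 ≈ 1.412 — close to the ISO √2 ≈ 1.414.
In the B-series (B0 = 1000 × 1414 mm): B0 = 1000 × 1414 mm.
Off by 3 mm total — nearest standard size.

B0 (1000 × 1414 mm)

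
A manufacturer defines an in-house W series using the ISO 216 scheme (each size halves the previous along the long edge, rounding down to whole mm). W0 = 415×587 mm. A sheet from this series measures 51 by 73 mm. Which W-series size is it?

W6

W0: 415 × 587 mm
W1: 293 × 415 mm
W2: 207 × 293 mm
W3: 146 × 207 mm
W4: 103 × 146 mm
W5: 73 × 103 mm
W6: 51 × 73 mm
W7: 36 × 51 mm
→ matches W6.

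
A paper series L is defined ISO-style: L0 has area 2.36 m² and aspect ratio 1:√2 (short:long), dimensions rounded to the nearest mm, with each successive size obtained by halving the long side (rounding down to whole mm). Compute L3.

456 × 646 mm

Let L0's short side be w mm. w · w√2 = 2.36 m² = 2,360,000 mm², so w ≈ 1291.8 mm and w√2 ≈ 1826.9 mm → L0 = 1292 × 1827 mm.
L1: ⌊1827/2⌋ × 1292 = 913 × 1292 mm
L2: ⌊1292/2⌋ × 913 = 646 × 913 mm
L3: ⌊913/2⌋ × 646 = 456 × 646 mm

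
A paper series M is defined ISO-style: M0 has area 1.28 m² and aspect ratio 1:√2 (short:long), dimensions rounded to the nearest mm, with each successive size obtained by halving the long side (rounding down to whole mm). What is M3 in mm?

336 × 475 mm

Let M0's short side be w mm. w · w√2 = 1.28 m² = 1,280,000 mm², so w ≈ 951.4 mm and w√2 ≈ 1345.4 mm → M0 = 951 × 1345 mm.
M1: ⌊1345/2⌋ × 951 = 672 × 951 mm
M2: ⌊951/2⌋ × 672 = 475 × 672 mm
M3: ⌊672/2⌋ × 475 = 336 × 475 mm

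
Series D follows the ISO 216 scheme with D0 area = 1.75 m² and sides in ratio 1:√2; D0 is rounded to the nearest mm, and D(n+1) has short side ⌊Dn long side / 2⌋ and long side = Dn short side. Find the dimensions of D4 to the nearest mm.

Let D0's short side be w mm. w · w√2 = 1.75 m² = 1,750,000 mm², so w ≈ 1112.4 mm and w√2 ≈ 1573.2 mm → D0 = 1112 × 1573 mm.
D1: ⌊1573/2⌋ × 1112 = 786 × 1112 mm
D2: ⌊1112/2⌋ × 786 = 556 × 786 mm
D3: ⌊786/2⌋ × 556 = 393 × 556 mm
D4: ⌊556/2⌋ × 393 = 278 × 393 mm

278 × 393 mm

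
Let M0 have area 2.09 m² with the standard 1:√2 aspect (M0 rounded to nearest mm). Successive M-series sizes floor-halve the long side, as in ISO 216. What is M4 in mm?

Let M0's short side be w mm. w · w√2 = 2.09 m² = 2,090,000 mm², so w ≈ 1215.7 mm and w√2 ≈ 1719.2 mm → M0 = 1216 × 1719 mm.
M1: ⌊1719/2⌋ × 1216 = 859 × 1216 mm
M2: ⌊1216/2⌋ × 859 = 608 × 859 mm
M3: ⌊859/2⌋ × 608 = 429 × 608 mm
M4: ⌊608/2⌋ × 429 = 304 × 429 mm

304 × 429 mm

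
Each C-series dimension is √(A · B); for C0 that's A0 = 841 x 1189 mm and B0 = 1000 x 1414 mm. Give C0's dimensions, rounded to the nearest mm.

917 × 1297 mm

Short: √(841 · 1000) = √841000 ≈ 917.1 mm.
Long: √(1189 · 1414) = √1681246 ≈ 1296.6 mm.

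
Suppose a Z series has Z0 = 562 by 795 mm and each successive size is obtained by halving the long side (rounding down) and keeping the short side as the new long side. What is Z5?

Z1: ⌊795/2⌋ × 562 = 397 × 562 mm
Z2: ⌊562/2⌋ × 397 = 281 × 397 mm
Z3: ⌊397/2⌋ × 281 = 198 × 281 mm
Z4: ⌊281/2⌋ × 198 = 140 × 198 mm
Z5: ⌊198/2⌋ × 140 = 99 × 140 mm

99 × 140 mm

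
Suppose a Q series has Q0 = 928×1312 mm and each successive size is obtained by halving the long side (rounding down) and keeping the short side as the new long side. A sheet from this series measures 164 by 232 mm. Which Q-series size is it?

Q0: 928 × 1312 mm
Q1: 656 × 928 mm
Q2: 464 × 656 mm
Q3: 328 × 464 mm
Q4: 232 × 328 mm
Q5: 164 × 232 mm
Q6: 116 × 164 mm
→ matches Q5.

Q5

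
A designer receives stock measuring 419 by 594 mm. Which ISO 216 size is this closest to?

A2 (420 × 594 mm)

Aspect ratio 594/419 ≈ 1.418 — close to the ISO √2 ≈ 1.414.
In the A-series (A0 area = 1 m²): A2 = 420 × 594 mm.
Off by 1 mm total — nearest standard size.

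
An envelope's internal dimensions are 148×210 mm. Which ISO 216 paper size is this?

A5 (148 × 210 mm)

Aspect ratio 210/148 ≈ 1.419 — close to the ISO √2 ≈ 1.414.
In the A-series (A0 area = 1 m²): A5 = 148 × 210 mm.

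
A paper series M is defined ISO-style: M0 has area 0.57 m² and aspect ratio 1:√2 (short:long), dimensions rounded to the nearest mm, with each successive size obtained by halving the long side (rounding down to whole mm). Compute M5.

112 × 158 mm

Let M0's short side be w mm. w · w√2 = 0.57 m² = 570,000 mm², so w ≈ 634.9 mm and w√2 ≈ 897.8 mm → M0 = 635 × 898 mm.
M1: ⌊898/2⌋ × 635 = 449 × 635 mm
M2: ⌊635/2⌋ × 449 = 317 × 449 mm
M3: ⌊449/2⌋ × 317 = 224 × 317 mm
M4: ⌊317/2⌋ × 224 = 158 × 224 mm
M5: ⌊224/2⌋ × 158 = 112 × 158 mm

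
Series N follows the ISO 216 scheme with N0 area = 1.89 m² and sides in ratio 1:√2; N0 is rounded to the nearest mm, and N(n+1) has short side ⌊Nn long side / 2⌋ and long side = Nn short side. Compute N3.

Let N0's short side be w mm. w · w√2 = 1.89 m² = 1,890,000 mm², so w ≈ 1156.0 mm and w√2 ≈ 1634.9 mm → N0 = 1156 × 1635 mm.
N1: ⌊1635/2⌋ × 1156 = 817 × 1156 mm
N2: ⌊1156/2⌋ × 817 = 578 × 817 mm
N3: ⌊817/2⌋ × 578 = 408 × 578 mm

408 × 578 mm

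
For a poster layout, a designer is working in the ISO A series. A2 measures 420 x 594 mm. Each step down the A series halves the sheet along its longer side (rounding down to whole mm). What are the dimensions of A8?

52 × 74 mm

A3: ⌊594/2⌋ × 420 = 297 × 420 mm
A4: ⌊420/2⌋ × 297 = 210 × 297 mm
A5: ⌊297/2⌋ × 210 = 148 × 210 mm
A6: ⌊210/2⌋ × 148 = 105 × 148 mm
A7: ⌊148/2⌋ × 105 = 74 × 105 mm
A8: ⌊105/2⌋ × 74 = 52 × 74 mm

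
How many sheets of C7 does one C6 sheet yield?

Each ISO step halves the sheet: 1 × C6 → 2 × C7
From C6 to C7 is 1 halving step: 2^1 = 2.

2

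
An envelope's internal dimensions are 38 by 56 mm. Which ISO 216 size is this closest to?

C9 (40 × 57 mm)

Aspect ratio 56/38 ≈ 1.474 (ISO target is √2 ≈ 1.414).
In the C-series (envelope sizes, between A and B): C9 = 40 × 57 mm.
Off by 3 mm total — nearest standard size.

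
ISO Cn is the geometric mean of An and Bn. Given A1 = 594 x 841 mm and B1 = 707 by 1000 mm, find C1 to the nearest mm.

648 × 917 mm

Short side: √(594 · 707) = √419958 ≈ 648.0 → 648 mm
Long side: √(841 · 1000) = √841000 ≈ 917.1 → 917 mm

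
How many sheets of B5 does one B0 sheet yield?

32

Each ISO step halves the sheet: 1 × B0 → 2 × B1 → 4 × B2 → 8 × B3 → …
From B0 to B5 is 5 halving steps: 2^5 = 32.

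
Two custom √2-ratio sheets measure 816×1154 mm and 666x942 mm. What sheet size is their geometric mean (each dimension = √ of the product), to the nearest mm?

737 × 1043 mm

Short side: √(816 · 666) = √543456 ≈ 737.2 → 737 mm
Long side: √(1154 · 942) = √1087068 ≈ 1042.6 → 1043 mm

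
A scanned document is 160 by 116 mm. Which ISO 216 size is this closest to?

Aspect ratio 160/116 ≈ 1.379 (ISO target is √2 ≈ 1.414).
In the C-series (envelope sizes, between A and B): C6 = 114 × 162 mm.
Off by 4 mm total — nearest standard size.

C6 (114 × 162 mm)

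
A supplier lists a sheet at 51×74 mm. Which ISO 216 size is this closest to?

A8 (52 × 74 mm)

Aspect ratio 74/51 ≈ 1.451 (ISO target is √2 ≈ 1.414).
In the A-series (A0 area = 1 m²): A8 = 52 × 74 mm.
Off by 1 mm total — nearest standard size.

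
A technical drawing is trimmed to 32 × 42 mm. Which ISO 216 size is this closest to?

B10 (31 × 44 mm)

Aspect ratio 42/32 ≈ 1.312 (ISO target is √2 ≈ 1.414).
In the B-series (B0 = 1000 × 1414 mm): B10 = 31 × 44 mm.
Off by 3 mm total — nearest standard size.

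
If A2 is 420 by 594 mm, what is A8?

A3: ⌊594/2⌋ × 420 = 297 × 420 mm
A4: ⌊420/2⌋ × 297 = 210 × 297 mm
A5: ⌊297/2⌋ × 210 = 148 × 210 mm
A6: ⌊210/2⌋ × 148 = 105 × 148 mm
A7: ⌊148/2⌋ × 105 = 74 × 105 mm
A8: ⌊105/2⌋ × 74 = 52 × 74 mm

52 × 74 mm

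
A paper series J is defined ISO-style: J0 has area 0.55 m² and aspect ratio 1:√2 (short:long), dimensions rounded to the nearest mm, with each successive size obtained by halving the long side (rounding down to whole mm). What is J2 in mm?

Let J0's short side be w mm. w · w√2 = 0.55 m² = 550,000 mm², so w ≈ 623.6 mm and w√2 ≈ 881.9 mm → J0 = 624 × 882 mm.
J1: ⌊882/2⌋ × 624 = 441 × 624 mm
J2: ⌊624/2⌋ × 441 = 312 × 441 mm

312 × 441 mm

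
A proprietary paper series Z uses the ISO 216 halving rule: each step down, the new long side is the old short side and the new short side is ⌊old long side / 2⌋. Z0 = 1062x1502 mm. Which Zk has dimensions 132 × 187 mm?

Z6

Z0: 1062 × 1502 mm
Z1: 751 × 1062 mm
Z2: 531 × 751 mm
Z3: 375 × 531 mm
Z4: 265 × 375 mm
Z5: 187 × 265 mm
Z6: 132 × 187 mm
Z7: 93 × 132 mm
→ matches Z6.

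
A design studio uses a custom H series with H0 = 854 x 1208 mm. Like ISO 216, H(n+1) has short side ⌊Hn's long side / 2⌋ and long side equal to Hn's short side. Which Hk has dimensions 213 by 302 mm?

H4

H0: 854 × 1208 mm
H1: 604 × 854 mm
H2: 427 × 604 mm
H3: 302 × 427 mm
H4: 213 × 302 mm
H5: 151 × 213 mm
→ matches H4.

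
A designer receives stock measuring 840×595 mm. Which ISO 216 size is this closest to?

Aspect ratio 840/595 ≈ 1.412 — close to the ISO √2 ≈ 1.414.
In the A-series (A0 area = 1 m²): A1 = 594 × 841 mm.
Off by 2 mm total — nearest standard size.

A1 (594 × 841 mm)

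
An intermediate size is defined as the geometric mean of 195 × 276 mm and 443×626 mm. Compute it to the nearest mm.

Short side: √(195 · 443) = √86385 ≈ 293.9 → 294 mm
Long side: √(276 · 626) = √172776 ≈ 415.7 → 416 mm

294 × 416 mm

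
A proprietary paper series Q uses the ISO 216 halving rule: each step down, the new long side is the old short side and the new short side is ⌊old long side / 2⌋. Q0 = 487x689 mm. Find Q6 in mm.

60 × 86 mm

Q1: ⌊689/2⌋ × 487 = 344 × 487 mm
Q2: ⌊487/2⌋ × 344 = 243 × 344 mm
Q3: ⌊344/2⌋ × 243 = 172 × 243 mm
Q4: ⌊243/2⌋ × 172 = 121 × 172 mm
Q5: ⌊172/2⌋ × 121 = 86 × 121 mm
Q6: ⌊121/2⌋ × 86 = 60 × 86 mm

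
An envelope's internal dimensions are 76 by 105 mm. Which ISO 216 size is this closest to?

A7 (74 × 105 mm)

Aspect ratio 105/76 ≈ 1.382 (ISO target is √2 ≈ 1.414).
In the A-series (A0 area = 1 m²): A7 = 74 × 105 mm.
Off by 2 mm total — nearest standard size.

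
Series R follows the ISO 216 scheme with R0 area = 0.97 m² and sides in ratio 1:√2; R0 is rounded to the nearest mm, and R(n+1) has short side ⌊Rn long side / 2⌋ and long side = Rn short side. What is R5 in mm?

146 × 207 mm

Let R0's short side be w mm. w · w√2 = 0.97 m² = 970,000 mm², so w ≈ 828.2 mm and w√2 ≈ 1171.2 mm → R0 = 828 × 1171 mm.
R1: ⌊1171/2⌋ × 828 = 585 × 828 mm
R2: ⌊828/2⌋ × 585 = 414 × 585 mm
R3: ⌊585/2⌋ × 414 = 292 × 414 mm
R4: ⌊414/2⌋ × 292 = 207 × 292 mm
R5: ⌊292/2⌋ × 207 = 146 × 207 mm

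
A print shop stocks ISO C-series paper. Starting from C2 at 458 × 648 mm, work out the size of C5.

C3: ⌊648/2⌋ × 458 = 324 × 458 mm
C4: ⌊458/2⌋ × 324 = 229 × 324 mm
C5: ⌊324/2⌋ × 229 = 162 × 229 mm

162 × 229 mm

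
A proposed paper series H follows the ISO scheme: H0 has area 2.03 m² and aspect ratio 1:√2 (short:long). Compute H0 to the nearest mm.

1198 × 1694 mm

Let the short side be w mm. Then w · w√2 = 2.03 m² = 2,030,000 mm².
w² = 2,030,000/√2, so w ≈ 1198.1 mm; long side = w√2 ≈ 1694.4 mm.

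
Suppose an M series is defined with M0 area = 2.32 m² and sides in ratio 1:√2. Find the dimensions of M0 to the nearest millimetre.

Let the short side be w mm. Then w · w√2 = 2.32 m² = 2,320,000 mm².
w² = 2,320,000/√2, so w ≈ 1280.8 mm; long side = w√2 ≈ 1811.3 mm.

1281 × 1811 mm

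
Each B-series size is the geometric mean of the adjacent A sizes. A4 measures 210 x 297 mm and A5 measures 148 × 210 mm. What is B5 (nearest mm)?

176 × 250 mm

Short side: √(210 · 148) = √31080 ≈ 176.3 → 176 mm
Long side: √(297 · 210) = √62370 ≈ 249.7 → 250 mm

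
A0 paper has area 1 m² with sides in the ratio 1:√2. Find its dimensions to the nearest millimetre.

Let the short side be w mm. Then the long side is w√2 and w · w√2 = 10⁶ mm².
w² = 10⁶/√2, so w = 1000 / 2^(1/4) ≈ 840.9 mm; long side = 1000 · 2^(1/4) ≈ 1189.2 mm.

841 × 1189 mm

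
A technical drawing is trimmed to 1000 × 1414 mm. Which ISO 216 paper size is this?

Aspect ratio 1414/1000 ≈ 1.414 — close to the ISO √2 ≈ 1.414.
In the B-series (B0 = 1000 × 1414 mm): B0 = 1000 × 1414 mm.

B0 (1000 × 1414 mm)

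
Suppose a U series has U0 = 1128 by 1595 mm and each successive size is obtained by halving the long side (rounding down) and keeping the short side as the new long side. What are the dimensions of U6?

141 × 199 mm

U1: ⌊1595/2⌋ × 1128 = 797 × 1128 mm
U2: ⌊1128/2⌋ × 797 = 564 × 797 mm
U3: ⌊797/2⌋ × 564 = 398 × 564 mm
U4: ⌊564/2⌋ × 398 = 282 × 398 mm
U5: ⌊398/2⌋ × 282 = 199 × 282 mm
U6: ⌊282/2⌋ × 199 = 141 × 199 mm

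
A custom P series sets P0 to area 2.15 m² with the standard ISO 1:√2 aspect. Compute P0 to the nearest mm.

1233 × 1744 mm

Let the short side be w mm. Then w · w√2 = 2.15 m² = 2,150,000 mm².
w² = 2,150,000/√2, so w ≈ 1233.0 mm; long side = w√2 ≈ 1743.7 mm.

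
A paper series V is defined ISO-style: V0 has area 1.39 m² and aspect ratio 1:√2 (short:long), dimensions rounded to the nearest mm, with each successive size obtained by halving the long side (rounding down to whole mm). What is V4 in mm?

Let V0's short side be w mm. w · w√2 = 1.39 m² = 1,390,000 mm², so w ≈ 991.4 mm and w√2 ≈ 1402.1 mm → V0 = 991 × 1402 mm.
V1: ⌊1402/2⌋ × 991 = 701 × 991 mm
V2: ⌊991/2⌋ × 701 = 495 × 701 mm
V3: ⌊701/2⌋ × 495 = 350 × 495 mm
V4: ⌊495/2⌋ × 350 = 247 × 350 mm

247 × 350 mm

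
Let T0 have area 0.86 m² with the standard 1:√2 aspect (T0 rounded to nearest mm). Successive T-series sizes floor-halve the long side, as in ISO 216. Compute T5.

Let T0's short side be w mm. w · w√2 = 0.86 m² = 860,000 mm², so w ≈ 779.8 mm and w√2 ≈ 1102.8 mm → T0 = 780 × 1103 mm.
T1: ⌊1103/2⌋ × 780 = 551 × 780 mm
T2: ⌊780/2⌋ × 551 = 390 × 551 mm
T3: ⌊551/2⌋ × 390 = 275 × 390 mm
T4: ⌊390/2⌋ × 275 = 195 × 275 mm
T5: ⌊275/2⌋ × 195 = 137 × 195 mm

137 × 195 mm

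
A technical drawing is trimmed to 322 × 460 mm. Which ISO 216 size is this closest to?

Aspect ratio 460/322 ≈ 1.429 — close to the ISO √2 ≈ 1.414.
In the C-series (envelope sizes, between A and B): C3 = 324 × 458 mm.
Off by 4 mm total — nearest standard size.

C3 (324 × 458 mm)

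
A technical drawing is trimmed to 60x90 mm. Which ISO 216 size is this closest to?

Aspect ratio 90/60 ≈ 1.500 (ISO target is √2 ≈ 1.414).
In the B-series (B0 = 1000 × 1414 mm): B8 = 62 × 88 mm.
Off by 4 mm total — nearest standard size.

B8 (62 × 88 mm)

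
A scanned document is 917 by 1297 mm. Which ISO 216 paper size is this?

Aspect ratio 1297/917 ≈ 1.414 — close to the ISO √2 ≈ 1.414.
In the C-series (envelope sizes, between A and B): C0 = 917 × 1297 mm.

C0 (917 × 1297 mm)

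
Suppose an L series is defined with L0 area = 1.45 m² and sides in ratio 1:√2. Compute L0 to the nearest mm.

1013 × 1432 mm

Let the short side be w mm. Then w · w√2 = 1.45 m² = 1,450,000 mm².
w² = 1,450,000/√2, so w ≈ 1012.6 mm; long side = w√2 ≈ 1432.0 mm.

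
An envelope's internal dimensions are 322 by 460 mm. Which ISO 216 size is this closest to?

C3 (324 × 458 mm)

Aspect ratio 460/322 ≈ 1.429 — close to the ISO √2 ≈ 1.414.
In the C-series (envelope sizes, between A and B): C3 = 324 × 458 mm.
Off by 4 mm total — nearest standard size.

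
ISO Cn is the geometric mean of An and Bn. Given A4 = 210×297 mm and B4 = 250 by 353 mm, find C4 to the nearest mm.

229 × 324 mm

Short side: √(210 · 250) = √52500 ≈ 229.1 → 229 mm
Long side: √(297 · 353) = √104841 ≈ 323.8 → 324 mm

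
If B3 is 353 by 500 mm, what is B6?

B4: ⌊500/2⌋ × 353 = 250 × 353 mm
B5: ⌊353/2⌋ × 250 = 176 × 250 mm
B6: ⌊250/2⌋ × 176 = 125 × 176 mm

125 × 176 mm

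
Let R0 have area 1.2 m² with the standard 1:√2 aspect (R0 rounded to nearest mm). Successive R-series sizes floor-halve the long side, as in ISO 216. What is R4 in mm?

230 × 325 mm

Let R0's short side be w mm. w · w√2 = 1.2 m² = 1,200,000 mm², so w ≈ 921.2 mm and w√2 ≈ 1302.7 mm → R0 = 921 × 1303 mm.
R1: ⌊1303/2⌋ × 921 = 651 × 921 mm
R2: ⌊921/2⌋ × 651 = 460 × 651 mm
R3: ⌊651/2⌋ × 460 = 325 × 460 mm
R4: ⌊460/2⌋ × 325 = 230 × 325 mm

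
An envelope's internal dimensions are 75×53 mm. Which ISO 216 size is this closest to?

A8 (52 × 74 mm)

Aspect ratio 75/53 ≈ 1.415 — close to the ISO √2 ≈ 1.414.
In the A-series (A0 area = 1 m²): A8 = 52 × 74 mm.
Off by 2 mm total — nearest standard size.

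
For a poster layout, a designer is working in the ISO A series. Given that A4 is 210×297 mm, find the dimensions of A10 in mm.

26 × 37 mm

A5: ⌊297/2⌋ × 210 = 148 × 210 mm
A6: ⌊210/2⌋ × 148 = 105 × 148 mm
A7: ⌊148/2⌋ × 105 = 74 × 105 mm
A8: ⌊105/2⌋ × 74 = 52 × 74 mm
A9: ⌊74/2⌋ × 52 = 37 × 52 mm
A10: ⌊52/2⌋ × 37 = 26 × 37 mm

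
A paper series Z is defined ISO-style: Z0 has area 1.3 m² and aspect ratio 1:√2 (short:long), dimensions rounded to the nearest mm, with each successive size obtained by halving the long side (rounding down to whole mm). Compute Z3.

339 × 479 mm

Let Z0's short side be w mm. w · w√2 = 1.3 m² = 1,300,000 mm², so w ≈ 958.8 mm and w√2 ≈ 1355.9 mm → Z0 = 959 × 1356 mm.
Z1: ⌊1356/2⌋ × 959 = 678 × 959 mm
Z2: ⌊959/2⌋ × 678 = 479 × 678 mm
Z3: ⌊678/2⌋ × 479 = 339 × 479 mm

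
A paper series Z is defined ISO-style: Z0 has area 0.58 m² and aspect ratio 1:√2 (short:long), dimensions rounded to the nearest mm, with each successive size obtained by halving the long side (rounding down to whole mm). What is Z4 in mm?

160 × 226 mm

Let Z0's short side be w mm. w · w√2 = 0.58 m² = 580,000 mm², so w ≈ 640.4 mm and w√2 ≈ 905.7 mm → Z0 = 640 × 906 mm.
Z1: ⌊906/2⌋ × 640 = 453 × 640 mm
Z2: ⌊640/2⌋ × 453 = 320 × 453 mm
Z3: ⌊453/2⌋ × 320 = 226 × 320 mm
Z4: ⌊320/2⌋ × 226 = 160 × 226 mm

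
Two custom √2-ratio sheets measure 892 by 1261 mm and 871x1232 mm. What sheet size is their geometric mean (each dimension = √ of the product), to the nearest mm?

Short side: √(892 · 871) = √776932 ≈ 881.4 → 881 mm
Long side: √(1261 · 1232) = √1553552 ≈ 1246.4 → 1246 mm

881 × 1246 mm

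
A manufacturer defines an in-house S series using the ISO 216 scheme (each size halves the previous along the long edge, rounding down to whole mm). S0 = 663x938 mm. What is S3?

234 × 331 mm

S1: ⌊938/2⌋ × 663 = 469 × 663 mm
S2: ⌊663/2⌋ × 469 = 331 × 469 mm
S3: ⌊469/2⌋ × 331 = 234 × 331 mm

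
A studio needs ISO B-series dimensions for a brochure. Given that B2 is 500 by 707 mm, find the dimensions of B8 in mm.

62 × 88 mm

B3: ⌊707/2⌋ × 500 = 353 × 500 mm
B4: ⌊500/2⌋ × 353 = 250 × 353 mm
B5: ⌊353/2⌋ × 250 = 176 × 250 mm
B6: ⌊250/2⌋ × 176 = 125 × 176 mm
B7: ⌊176/2⌋ × 125 = 88 × 125 mm
B8: ⌊125/2⌋ × 88 = 62 × 88 mm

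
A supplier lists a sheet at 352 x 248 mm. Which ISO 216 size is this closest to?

B4 (250 × 353 mm)

Aspect ratio 352/248 ≈ 1.419 — close to the ISO √2 ≈ 1.414.
In the B-series (B0 = 1000 × 1414 mm): B4 = 250 × 353 mm.
Off by 3 mm total — nearest standard size.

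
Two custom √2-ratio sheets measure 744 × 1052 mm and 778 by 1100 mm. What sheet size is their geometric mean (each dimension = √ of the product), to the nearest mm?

761 × 1076 mm

Short side: √(744 · 778) = √578832 ≈ 760.8 → 761 mm
Long side: √(1052 · 1100) = √1157200 ≈ 1075.7 → 1076 mm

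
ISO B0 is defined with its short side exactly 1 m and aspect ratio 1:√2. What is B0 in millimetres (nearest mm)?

Short side = 1000 mm; long side = 1000√2 ≈ 1414.2 mm.

1000 × 1414 mm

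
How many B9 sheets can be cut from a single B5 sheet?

Each ISO step halves the sheet: 1 × B5 → 2 × B6 → 4 × B7 → 8 × B8 → …
From B5 to B9 is 4 halving steps: 2^4 = 16.

16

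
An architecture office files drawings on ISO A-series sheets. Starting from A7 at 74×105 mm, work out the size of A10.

A8: ⌊105/2⌋ × 74 = 52 × 74 mm
A9: ⌊74/2⌋ × 52 = 37 × 52 mm
A10: ⌊52/2⌋ × 37 = 26 × 37 mm

26 × 37 mm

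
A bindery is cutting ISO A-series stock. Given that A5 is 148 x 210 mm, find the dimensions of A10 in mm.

26 × 37 mm

A6: ⌊210/2⌋ × 148 = 105 × 148 mm
A7: ⌊148/2⌋ × 105 = 74 × 105 mm
A8: ⌊105/2⌋ × 74 = 52 × 74 mm
A9: ⌊74/2⌋ × 52 = 37 × 52 mm
A10: ⌊52/2⌋ × 37 = 26 × 37 mm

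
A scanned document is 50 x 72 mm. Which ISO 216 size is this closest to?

A8 (52 × 74 mm)

Aspect ratio 72/50 ≈ 1.440 (ISO target is √2 ≈ 1.414).
In the A-series (A0 area = 1 m²): A8 = 52 × 74 mm.
Off by 4 mm total — nearest standard size.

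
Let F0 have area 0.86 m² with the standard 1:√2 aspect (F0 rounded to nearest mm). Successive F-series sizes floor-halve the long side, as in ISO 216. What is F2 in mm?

Let F0's short side be w mm. w · w√2 = 0.86 m² = 860,000 mm², so w ≈ 779.8 mm and w√2 ≈ 1102.8 mm → F0 = 780 × 1103 mm.
F1: ⌊1103/2⌋ × 780 = 551 × 780 mm
F2: ⌊780/2⌋ × 551 = 390 × 551 mm

390 × 551 mm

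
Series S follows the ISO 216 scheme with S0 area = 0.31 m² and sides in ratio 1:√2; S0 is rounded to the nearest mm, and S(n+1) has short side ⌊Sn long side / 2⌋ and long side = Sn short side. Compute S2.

Let S0's short side be w mm. w · w√2 = 0.31 m² = 310,000 mm², so w ≈ 468.2 mm and w√2 ≈ 662.1 mm → S0 = 468 × 662 mm.
S1: ⌊662/2⌋ × 468 = 331 × 468 mm
S2: ⌊468/2⌋ × 331 = 234 × 331 mm

234 × 331 mm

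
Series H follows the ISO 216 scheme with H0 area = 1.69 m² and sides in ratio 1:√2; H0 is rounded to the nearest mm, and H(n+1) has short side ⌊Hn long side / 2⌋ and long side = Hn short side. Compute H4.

Let H0's short side be w mm. w · w√2 = 1.69 m² = 1,690,000 mm², so w ≈ 1093.2 mm and w√2 ≈ 1546.0 mm → H0 = 1093 × 1546 mm.
H1: ⌊1546/2⌋ × 1093 = 773 × 1093 mm
H2: ⌊1093/2⌋ × 773 = 546 × 773 mm
H3: ⌊773/2⌋ × 546 = 386 × 546 mm
H4: ⌊546/2⌋ × 386 = 273 × 386 mm

273 × 386 mm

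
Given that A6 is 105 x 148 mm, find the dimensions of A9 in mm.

37 × 52 mm

A7: ⌊148/2⌋ × 105 = 74 × 105 mm
A8: ⌊105/2⌋ × 74 = 52 × 74 mm
A9: ⌊74/2⌋ × 52 = 37 × 52 mm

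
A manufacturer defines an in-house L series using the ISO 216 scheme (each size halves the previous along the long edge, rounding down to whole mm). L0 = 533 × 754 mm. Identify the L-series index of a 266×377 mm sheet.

L0: 533 × 754 mm
L1: 377 × 533 mm
L2: 266 × 377 mm
L3: 188 × 266 mm
→ matches L2.

L2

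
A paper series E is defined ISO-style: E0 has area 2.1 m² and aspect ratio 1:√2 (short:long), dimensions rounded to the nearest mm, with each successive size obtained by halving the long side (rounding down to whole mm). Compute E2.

609 × 861 mm

Let E0's short side be w mm. w · w√2 = 2.1 m² = 2,100,000 mm², so w ≈ 1218.6 mm and w√2 ≈ 1723.3 mm → E0 = 1219 × 1723 mm.
E1: ⌊1723/2⌋ × 1219 = 861 × 1219 mm
E2: ⌊1219/2⌋ × 861 = 609 × 861 mm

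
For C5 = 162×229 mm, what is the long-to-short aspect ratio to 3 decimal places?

1.414

229 / 162 = 1.414
Matches √2 ≈ 1.414 — the ISO 216 defining ratio.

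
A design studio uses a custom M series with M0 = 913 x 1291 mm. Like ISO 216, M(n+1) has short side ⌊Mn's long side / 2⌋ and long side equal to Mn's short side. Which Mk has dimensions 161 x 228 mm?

M0: 913 × 1291 mm
M1: 645 × 913 mm
M2: 456 × 645 mm
M3: 322 × 456 mm
M4: 228 × 322 mm
M5: 161 × 228 mm
M6: 114 × 161 mm
→ matches M5.

M5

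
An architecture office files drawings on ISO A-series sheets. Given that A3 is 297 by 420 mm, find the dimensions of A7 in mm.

A4: ⌊420/2⌋ × 297 = 210 × 297 mm
A5: ⌊297/2⌋ × 210 = 148 × 210 mm
A6: ⌊210/2⌋ × 148 = 105 × 148 mm
A7: ⌊148/2⌋ × 105 = 74 × 105 mm

74 × 105 mm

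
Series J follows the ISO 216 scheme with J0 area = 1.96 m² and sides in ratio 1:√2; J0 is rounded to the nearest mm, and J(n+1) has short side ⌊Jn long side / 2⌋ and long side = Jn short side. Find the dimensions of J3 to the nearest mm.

Let J0's short side be w mm. w · w√2 = 1.96 m² = 1,960,000 mm², so w ≈ 1177.3 mm and w√2 ≈ 1664.9 mm → J0 = 1177 × 1665 mm.
J1: ⌊1665/2⌋ × 1177 = 832 × 1177 mm
J2: ⌊1177/2⌋ × 832 = 588 × 832 mm
J3: ⌊832/2⌋ × 588 = 416 × 588 mm

416 × 588 mm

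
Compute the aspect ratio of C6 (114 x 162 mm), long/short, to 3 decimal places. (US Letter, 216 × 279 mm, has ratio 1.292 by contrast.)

162 / 114 = 1.421
ISO 216 targets √2 ≈ 1.414; the +0.007 deviation is from mm rounding.

1.421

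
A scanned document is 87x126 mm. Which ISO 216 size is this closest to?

B7 (88 × 125 mm)

Aspect ratio 126/87 ≈ 1.448 (ISO target is √2 ≈ 1.414).
In the B-series (B0 = 1000 × 1414 mm): B7 = 88 × 125 mm.
Off by 2 mm total — nearest standard size.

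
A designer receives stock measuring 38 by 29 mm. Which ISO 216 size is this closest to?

Aspect ratio 38/29 ≈ 1.310 (ISO target is √2 ≈ 1.414).
In the C-series (envelope sizes, between A and B): C10 = 28 × 40 mm.
Off by 3 mm total — nearest standard size.

C10 (28 × 40 mm)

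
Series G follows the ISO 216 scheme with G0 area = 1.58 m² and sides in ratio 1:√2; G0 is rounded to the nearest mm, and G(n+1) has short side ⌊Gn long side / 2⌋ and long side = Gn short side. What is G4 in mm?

Let G0's short side be w mm. w · w√2 = 1.58 m² = 1,580,000 mm², so w ≈ 1057.0 mm and w√2 ≈ 1494.8 mm → G0 = 1057 × 1495 mm.
G1: ⌊1495/2⌋ × 1057 = 747 × 1057 mm
G2: ⌊1057/2⌋ × 747 = 528 × 747 mm
G3: ⌊747/2⌋ × 528 = 373 × 528 mm
G4: ⌊528/2⌋ × 373 = 264 × 373 mm

264 × 373 mm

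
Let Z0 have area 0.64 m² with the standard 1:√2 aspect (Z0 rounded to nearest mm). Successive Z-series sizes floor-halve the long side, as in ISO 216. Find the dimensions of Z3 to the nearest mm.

237 × 336 mm

Let Z0's short side be w mm. w · w√2 = 0.64 m² = 640,000 mm², so w ≈ 672.7 mm and w√2 ≈ 951.4 mm → Z0 = 673 × 951 mm.
Z1: ⌊951/2⌋ × 673 = 475 × 673 mm
Z2: ⌊673/2⌋ × 475 = 336 × 475 mm
Z3: ⌊475/2⌋ × 336 = 237 × 336 mm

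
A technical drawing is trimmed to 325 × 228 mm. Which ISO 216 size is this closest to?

Aspect ratio 325/228 ≈ 1.425 — close to the ISO √2 ≈ 1.414.
In the C-series (envelope sizes, between A and B): C4 = 229 × 324 mm.
Off by 2 mm total — nearest standard size.

C4 (229 × 324 mm)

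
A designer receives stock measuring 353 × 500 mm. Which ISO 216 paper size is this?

B3 (353 × 500 mm)

Aspect ratio 500/353 ≈ 1.416 — close to the ISO √2 ≈ 1.414.
In the B-series (B0 = 1000 × 1414 mm): B3 = 353 × 500 mm.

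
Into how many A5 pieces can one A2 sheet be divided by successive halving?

8

Each ISO step halves the sheet: 1 × A2 → 2 × A3 → 4 × A4 → 8 × A5
From A2 to A5 is 3 halving steps: 2^3 = 8.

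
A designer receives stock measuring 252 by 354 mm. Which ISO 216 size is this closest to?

B4 (250 × 353 mm)

Aspect ratio 354/252 ≈ 1.405 — close to the ISO √2 ≈ 1.414.
In the B-series (B0 = 1000 × 1414 mm): B4 = 250 × 353 mm.
Off by 3 mm total — nearest standard size.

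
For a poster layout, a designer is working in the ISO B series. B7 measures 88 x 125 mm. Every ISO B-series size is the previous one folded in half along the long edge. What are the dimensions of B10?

31 × 44 mm

B8: ⌊125/2⌋ × 88 = 62 × 88 mm
B9: ⌊88/2⌋ × 62 = 44 × 62 mm
B10: ⌊62/2⌋ × 44 = 31 × 44 mm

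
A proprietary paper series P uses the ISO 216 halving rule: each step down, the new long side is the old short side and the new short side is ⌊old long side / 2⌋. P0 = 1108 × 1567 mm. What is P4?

P1 = 783 × 1108 mm (from P0 by 1 halving).
P2: ⌊1108/2⌋ × 783 = 554 × 783 mm
P3: ⌊783/2⌋ × 554 = 391 × 554 mm
P4: ⌊554/2⌋ × 391 = 277 × 391 mm

277 × 391 mm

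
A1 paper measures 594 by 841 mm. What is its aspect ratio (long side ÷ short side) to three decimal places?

841 / 594 = 1.416
ISO 216 targets √2 ≈ 1.414; the +0.002 deviation is from mm rounding.

1.416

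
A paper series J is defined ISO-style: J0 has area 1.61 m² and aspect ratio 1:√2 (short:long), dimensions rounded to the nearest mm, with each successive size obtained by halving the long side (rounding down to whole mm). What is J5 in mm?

188 × 266 mm

Let J0's short side be w mm. w · w√2 = 1.61 m² = 1,610,000 mm², so w ≈ 1067.0 mm and w√2 ≈ 1508.9 mm → J0 = 1067 × 1509 mm.
J1: ⌊1509/2⌋ × 1067 = 754 × 1067 mm
J2: ⌊1067/2⌋ × 754 = 533 × 754 mm
J3: ⌊754/2⌋ × 533 = 377 × 533 mm
J4: ⌊533/2⌋ × 377 = 266 × 377 mm
J5: ⌊377/2⌋ × 266 = 188 × 266 mm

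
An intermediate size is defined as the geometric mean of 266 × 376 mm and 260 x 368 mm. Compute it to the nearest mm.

Short side: √(266 · 260) = √69160 ≈ 263.0 → 263 mm
Long side: √(376 · 368) = √138368 ≈ 372.0 → 372 mm

263 × 372 mm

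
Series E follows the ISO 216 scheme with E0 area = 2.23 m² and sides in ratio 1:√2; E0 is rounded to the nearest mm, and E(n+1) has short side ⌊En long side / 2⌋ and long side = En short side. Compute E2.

Let E0's short side be w mm. w · w√2 = 2.23 m² = 2,230,000 mm², so w ≈ 1255.7 mm and w√2 ≈ 1775.9 mm → E0 = 1256 × 1776 mm.
E1: ⌊1776/2⌋ × 1256 = 888 × 1256 mm
E2: ⌊1256/2⌋ × 888 = 628 × 888 mm

628 × 888 mm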